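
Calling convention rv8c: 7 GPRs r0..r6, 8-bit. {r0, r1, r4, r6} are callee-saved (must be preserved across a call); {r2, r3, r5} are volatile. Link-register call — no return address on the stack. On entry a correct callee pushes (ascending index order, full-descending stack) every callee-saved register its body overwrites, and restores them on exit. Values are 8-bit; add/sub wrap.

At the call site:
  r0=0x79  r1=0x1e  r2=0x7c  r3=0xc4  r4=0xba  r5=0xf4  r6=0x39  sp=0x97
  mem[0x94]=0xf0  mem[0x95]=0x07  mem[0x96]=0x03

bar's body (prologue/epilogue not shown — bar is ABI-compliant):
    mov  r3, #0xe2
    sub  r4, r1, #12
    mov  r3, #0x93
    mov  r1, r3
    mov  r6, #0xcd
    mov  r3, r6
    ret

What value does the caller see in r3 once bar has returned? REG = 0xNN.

REG = 0xcd

prologue: push r1 -> mem[0x96]=0x1e, sp=0x96
prologue: push r4 -> mem[0x95]=0xba, sp=0x95
prologue: push r6 -> mem[0x94]=0x39, sp=0x94
body[0] mov  r3, #0xe2 -> r3=0xe2
body[1] sub  r4, r1, #12 -> r4=0x12
body[2] mov  r3, #0x93 -> r3=0x93
body[3] mov  r1, r3 -> r1=0x93
body[4] mov  r6, #0xcd -> r6=0xcd
body[5] mov  r3, r6 -> r3=0xcd
epilogue: pop r6=0x39, sp=0x95
epilogue: pop r4=0xba, sp=0x96
epilogue: pop r1=0x1e, sp=0x97
r3 is caller-saved -> body value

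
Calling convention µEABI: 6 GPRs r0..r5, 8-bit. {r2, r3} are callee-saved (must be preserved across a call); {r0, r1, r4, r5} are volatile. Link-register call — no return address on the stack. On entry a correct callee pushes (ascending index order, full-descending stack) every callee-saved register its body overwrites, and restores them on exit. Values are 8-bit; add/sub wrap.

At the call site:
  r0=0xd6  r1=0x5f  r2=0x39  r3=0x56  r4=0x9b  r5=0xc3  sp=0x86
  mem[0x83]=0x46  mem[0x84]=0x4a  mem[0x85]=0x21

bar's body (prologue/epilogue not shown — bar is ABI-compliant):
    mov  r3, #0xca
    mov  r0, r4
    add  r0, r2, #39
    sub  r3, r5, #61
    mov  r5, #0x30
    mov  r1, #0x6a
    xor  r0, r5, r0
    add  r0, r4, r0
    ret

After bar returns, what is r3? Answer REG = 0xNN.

prologue: push r3 → mem[0x85]=0x56, sp=0x85
body[0] mov  r3, #0xca → r3=0xca
body[1] mov  r0, r4 → r0=0x9b
body[2] add  r0, r2, #39 → r0=0x60
body[3] sub  r3, r5, #61 → r3=0x86
body[4] mov  r5, #0x30 → r5=0x30
body[5] mov  r1, #0x6a → r1=0x6a
body[6] xor  r0, r5, r0 → r0=0x50
body[7] add  r0, r4, r0 → r0=0xeb
epilogue: pop r3=0x56, sp=0x86
r3 is callee-saved → restored

REG = 0x56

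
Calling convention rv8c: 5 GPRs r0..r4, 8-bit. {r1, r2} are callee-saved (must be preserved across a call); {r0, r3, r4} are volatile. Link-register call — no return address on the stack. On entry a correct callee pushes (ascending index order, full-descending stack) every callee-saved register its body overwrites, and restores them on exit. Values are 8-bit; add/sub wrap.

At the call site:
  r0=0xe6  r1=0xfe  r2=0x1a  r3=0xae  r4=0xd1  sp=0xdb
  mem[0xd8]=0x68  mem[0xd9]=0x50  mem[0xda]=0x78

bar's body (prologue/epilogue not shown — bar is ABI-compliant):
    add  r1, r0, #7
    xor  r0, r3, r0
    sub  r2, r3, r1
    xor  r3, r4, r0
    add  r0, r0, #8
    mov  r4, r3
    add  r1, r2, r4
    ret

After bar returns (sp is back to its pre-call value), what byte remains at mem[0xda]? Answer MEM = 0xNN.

prologue: push r1 → mem[0xda]=0xfe, sp=0xda
prologue: push r2 → mem[0xd9]=0x1a, sp=0xd9
body[0] add  r1, r0, #7 → r1=0xed
body[1] xor  r0, r3, r0 → r0=0x48
body[2] sub  r2, r3, r1 → r2=0xc1
body[3] xor  r3, r4, r0 → r3=0x99
body[4] add  r0, r0, #8 → r0=0x50
body[5] mov  r4, r3 → r4=0x99
body[6] add  r1, r2, r4 → r1=0x5a
epilogue: pop r2=0x1a, sp=0xda
epilogue: pop r1=0xfe, sp=0xdb
prologue pushed ['r1', 'r2'] at ['0xda', '0xd9']

MEM = 0xfe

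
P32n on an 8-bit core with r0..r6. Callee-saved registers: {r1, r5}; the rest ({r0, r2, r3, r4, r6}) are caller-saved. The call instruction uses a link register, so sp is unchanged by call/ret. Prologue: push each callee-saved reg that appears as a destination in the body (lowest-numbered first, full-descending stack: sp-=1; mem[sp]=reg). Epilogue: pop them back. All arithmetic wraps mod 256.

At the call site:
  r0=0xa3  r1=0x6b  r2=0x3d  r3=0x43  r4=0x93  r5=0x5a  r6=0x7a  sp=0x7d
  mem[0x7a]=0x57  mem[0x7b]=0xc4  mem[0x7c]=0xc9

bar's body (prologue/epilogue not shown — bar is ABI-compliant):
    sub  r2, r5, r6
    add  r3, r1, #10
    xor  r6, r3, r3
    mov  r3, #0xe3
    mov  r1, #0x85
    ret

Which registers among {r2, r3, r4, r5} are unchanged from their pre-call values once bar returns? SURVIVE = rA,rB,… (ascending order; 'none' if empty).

prologue: push r1 -> mem[0x7c]=0x6b, sp=0x7c
body[0] sub  r2, r5, r6 -> r2=0xe0
body[1] add  r3, r1, #10 -> r3=0x75
body[2] xor  r6, r3, r3 -> r6=0x00
body[3] mov  r3, #0xe3 -> r3=0xe3
body[4] mov  r1, #0x85 -> r1=0x85
epilogue: pop r1=0x6b, sp=0x7d
r2: caller-saved, written=True
r3: caller-saved, written=True
r4: caller-saved, written=False
r5: callee-saved, written=False

SURVIVE = r4,r5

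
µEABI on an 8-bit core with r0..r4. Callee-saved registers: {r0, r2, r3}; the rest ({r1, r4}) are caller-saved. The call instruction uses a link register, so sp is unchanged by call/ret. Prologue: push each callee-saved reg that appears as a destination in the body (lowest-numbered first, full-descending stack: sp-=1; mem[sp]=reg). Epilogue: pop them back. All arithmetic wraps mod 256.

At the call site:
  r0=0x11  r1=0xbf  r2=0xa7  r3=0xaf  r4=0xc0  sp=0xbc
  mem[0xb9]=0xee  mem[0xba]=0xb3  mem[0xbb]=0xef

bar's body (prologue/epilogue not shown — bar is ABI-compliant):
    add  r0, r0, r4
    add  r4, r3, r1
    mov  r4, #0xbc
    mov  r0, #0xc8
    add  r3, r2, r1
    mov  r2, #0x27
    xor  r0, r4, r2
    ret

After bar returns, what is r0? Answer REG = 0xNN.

REG = 0x11

prologue: push r0 -> mem[0xbb]=0x11, sp=0xbb
prologue: push r2 -> mem[0xba]=0xa7, sp=0xba
prologue: push r3 -> mem[0xb9]=0xaf, sp=0xb9
body[0] add  r0, r0, r4 -> r0=0xd1
body[1] add  r4, r3, r1 -> r4=0x6e
body[2] mov  r4, #0xbc -> r4=0xbc
body[3] mov  r0, #0xc8 -> r0=0xc8
body[4] add  r3, r2, r1 -> r3=0x66
body[5] mov  r2, #0x27 -> r2=0x27
body[6] xor  r0, r4, r2 -> r0=0x9b
epilogue: pop r3=0xaf, sp=0xba
epilogue: pop r2=0xa7, sp=0xbb
epilogue: pop r0=0x11, sp=0xbc
r0 is callee-saved -> restored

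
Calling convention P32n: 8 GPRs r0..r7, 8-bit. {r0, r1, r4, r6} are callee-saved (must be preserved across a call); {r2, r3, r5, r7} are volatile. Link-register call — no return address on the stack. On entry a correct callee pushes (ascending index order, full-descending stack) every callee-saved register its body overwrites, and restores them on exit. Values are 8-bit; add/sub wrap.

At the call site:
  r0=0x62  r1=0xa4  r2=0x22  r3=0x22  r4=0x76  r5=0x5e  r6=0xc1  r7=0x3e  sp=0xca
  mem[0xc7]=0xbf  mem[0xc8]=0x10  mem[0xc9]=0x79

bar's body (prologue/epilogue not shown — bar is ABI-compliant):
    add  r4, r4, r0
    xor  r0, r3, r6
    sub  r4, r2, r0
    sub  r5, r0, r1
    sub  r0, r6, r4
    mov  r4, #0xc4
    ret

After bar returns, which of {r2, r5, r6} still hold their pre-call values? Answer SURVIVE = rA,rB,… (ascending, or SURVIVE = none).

SURVIVE = r2,r6

prologue: push r0 -> mem[0xc9]=0x62, sp=0xc9
prologue: push r4 -> mem[0xc8]=0x76, sp=0xc8
body[0] add  r4, r4, r0 -> r4=0xd8
body[1] xor  r0, r3, r6 -> r0=0xe3
body[2] sub  r4, r2, r0 -> r4=0x3f
body[3] sub  r5, r0, r1 -> r5=0x3f
body[4] sub  r0, r6, r4 -> r0=0x82
body[5] mov  r4, #0xc4 -> r4=0xc4
epilogue: pop r4=0x76, sp=0xc9
epilogue: pop r0=0x62, sp=0xca
r2: caller-saved, written=False
r5: caller-saved, written=True
r6: callee-saved, written=False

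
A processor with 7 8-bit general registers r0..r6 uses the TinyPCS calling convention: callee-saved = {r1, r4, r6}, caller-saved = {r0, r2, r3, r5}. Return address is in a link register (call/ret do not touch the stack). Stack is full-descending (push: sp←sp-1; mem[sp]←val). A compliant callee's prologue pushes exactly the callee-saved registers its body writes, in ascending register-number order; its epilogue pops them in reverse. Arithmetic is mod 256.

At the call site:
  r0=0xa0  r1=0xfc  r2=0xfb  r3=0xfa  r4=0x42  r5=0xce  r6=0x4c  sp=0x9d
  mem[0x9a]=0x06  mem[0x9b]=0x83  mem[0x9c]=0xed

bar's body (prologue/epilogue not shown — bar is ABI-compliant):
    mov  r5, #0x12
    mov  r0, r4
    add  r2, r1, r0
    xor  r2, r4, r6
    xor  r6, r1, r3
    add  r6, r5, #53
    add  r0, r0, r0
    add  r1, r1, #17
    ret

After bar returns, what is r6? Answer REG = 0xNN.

prologue: push r1 -> mem[0x9c]=0xfc, sp=0x9c
prologue: push r6 -> mem[0x9b]=0x4c, sp=0x9b
body[0] mov  r5, #0x12 -> r5=0x12
body[1] mov  r0, r4 -> r0=0x42
body[2] add  r2, r1, r0 -> r2=0x3e
body[3] xor  r2, r4, r6 -> r2=0x0e
body[4] xor  r6, r1, r3 -> r6=0x06
body[5] add  r6, r5, #53 -> r6=0x47
body[6] add  r0, r0, r0 -> r0=0x84
body[7] add  r1, r1, #17 -> r1=0x0d
epilogue: pop r6=0x4c, sp=0x9c
epilogue: pop r1=0xfc, sp=0x9d
r6 is callee-saved -> restored

REG = 0x4c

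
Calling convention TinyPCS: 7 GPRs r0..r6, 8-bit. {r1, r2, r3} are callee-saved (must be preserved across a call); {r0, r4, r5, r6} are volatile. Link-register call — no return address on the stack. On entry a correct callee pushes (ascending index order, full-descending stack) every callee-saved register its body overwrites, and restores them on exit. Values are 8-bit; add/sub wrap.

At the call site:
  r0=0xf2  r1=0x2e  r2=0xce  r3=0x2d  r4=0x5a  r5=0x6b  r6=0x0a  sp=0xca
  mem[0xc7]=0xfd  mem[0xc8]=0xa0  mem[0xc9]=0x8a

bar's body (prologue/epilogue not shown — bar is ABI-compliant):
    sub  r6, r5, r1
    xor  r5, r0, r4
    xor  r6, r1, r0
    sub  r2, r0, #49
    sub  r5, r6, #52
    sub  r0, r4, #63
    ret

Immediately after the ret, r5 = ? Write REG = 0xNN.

REG = 0xa8

prologue: push r2 -> mem[0xc9]=0xce, sp=0xc9
body[0] sub  r6, r5, r1 -> r6=0x3d
body[1] xor  r5, r0, r4 -> r5=0xa8
body[2] xor  r6, r1, r0 -> r6=0xdc
body[3] sub  r2, r0, #49 -> r2=0xc1
body[4] sub  r5, r6, #52 -> r5=0xa8
body[5] sub  r0, r4, #63 -> r0=0x1b
epilogue: pop r2=0xce, sp=0xca
r5 is caller-saved -> body value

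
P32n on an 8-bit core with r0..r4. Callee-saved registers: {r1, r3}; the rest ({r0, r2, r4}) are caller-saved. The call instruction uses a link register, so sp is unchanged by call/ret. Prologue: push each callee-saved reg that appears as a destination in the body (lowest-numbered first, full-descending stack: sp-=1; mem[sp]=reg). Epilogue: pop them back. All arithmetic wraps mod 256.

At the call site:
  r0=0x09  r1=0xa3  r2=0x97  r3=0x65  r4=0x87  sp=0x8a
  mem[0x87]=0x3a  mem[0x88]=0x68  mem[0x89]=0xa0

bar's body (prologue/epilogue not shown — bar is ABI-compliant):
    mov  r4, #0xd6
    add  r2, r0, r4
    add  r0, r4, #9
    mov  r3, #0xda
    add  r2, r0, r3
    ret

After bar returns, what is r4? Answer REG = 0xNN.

REG = 0xd6

prologue: push r3 -> mem[0x89]=0x65, sp=0x89
body[0] mov  r4, #0xd6 -> r4=0xd6
body[1] add  r2, r0, r4 -> r2=0xdf
body[2] add  r0, r4, #9 -> r0=0xdf
body[3] mov  r3, #0xda -> r3=0xda
body[4] add  r2, r0, r3 -> r2=0xb9
epilogue: pop r3=0x65, sp=0x8a
r4 is caller-saved -> body value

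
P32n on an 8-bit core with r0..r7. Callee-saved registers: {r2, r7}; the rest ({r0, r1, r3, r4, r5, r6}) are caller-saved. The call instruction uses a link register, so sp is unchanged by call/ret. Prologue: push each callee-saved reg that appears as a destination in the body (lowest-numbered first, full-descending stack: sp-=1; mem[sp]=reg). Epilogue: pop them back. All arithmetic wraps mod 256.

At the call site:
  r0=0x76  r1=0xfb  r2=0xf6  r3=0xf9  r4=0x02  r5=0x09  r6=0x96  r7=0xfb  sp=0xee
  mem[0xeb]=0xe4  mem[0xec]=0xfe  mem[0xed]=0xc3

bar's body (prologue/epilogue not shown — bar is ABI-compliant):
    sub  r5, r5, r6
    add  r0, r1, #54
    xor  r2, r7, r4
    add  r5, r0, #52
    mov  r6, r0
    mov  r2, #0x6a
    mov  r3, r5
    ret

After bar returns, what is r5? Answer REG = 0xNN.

REG = 0x65

prologue: push r2 -> mem[0xed]=0xf6, sp=0xed
body[0] sub  r5, r5, r6 -> r5=0x73
body[1] add  r0, r1, #54 -> r0=0x31
body[2] xor  r2, r7, r4 -> r2=0xf9
body[3] add  r5, r0, #52 -> r5=0x65
body[4] mov  r6, r0 -> r6=0x31
body[5] mov  r2, #0x6a -> r2=0x6a
body[6] mov  r3, r5 -> r3=0x65
epilogue: pop r2=0xf6, sp=0xee
r5 is caller-saved -> body value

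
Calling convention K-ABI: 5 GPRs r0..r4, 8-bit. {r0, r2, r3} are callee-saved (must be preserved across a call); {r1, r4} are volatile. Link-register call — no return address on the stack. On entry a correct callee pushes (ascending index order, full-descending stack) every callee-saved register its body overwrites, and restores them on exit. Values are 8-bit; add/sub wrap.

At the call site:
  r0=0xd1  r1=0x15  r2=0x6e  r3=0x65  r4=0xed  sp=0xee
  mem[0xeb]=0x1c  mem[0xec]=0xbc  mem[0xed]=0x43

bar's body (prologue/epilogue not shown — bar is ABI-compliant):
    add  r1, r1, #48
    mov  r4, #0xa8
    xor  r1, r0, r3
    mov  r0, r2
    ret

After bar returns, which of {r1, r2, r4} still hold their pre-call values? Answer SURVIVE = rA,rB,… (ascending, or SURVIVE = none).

prologue: push r0 -> mem[0xed]=0xd1, sp=0xed
body[0] add  r1, r1, #48 -> r1=0x45
body[1] mov  r4, #0xa8 -> r4=0xa8
body[2] xor  r1, r0, r3 -> r1=0xb4
body[3] mov  r0, r2 -> r0=0x6e
epilogue: pop r0=0xd1, sp=0xee
r1: caller-saved, written=True
r2: callee-saved, written=False
r4: caller-saved, written=True

SURVIVE = r2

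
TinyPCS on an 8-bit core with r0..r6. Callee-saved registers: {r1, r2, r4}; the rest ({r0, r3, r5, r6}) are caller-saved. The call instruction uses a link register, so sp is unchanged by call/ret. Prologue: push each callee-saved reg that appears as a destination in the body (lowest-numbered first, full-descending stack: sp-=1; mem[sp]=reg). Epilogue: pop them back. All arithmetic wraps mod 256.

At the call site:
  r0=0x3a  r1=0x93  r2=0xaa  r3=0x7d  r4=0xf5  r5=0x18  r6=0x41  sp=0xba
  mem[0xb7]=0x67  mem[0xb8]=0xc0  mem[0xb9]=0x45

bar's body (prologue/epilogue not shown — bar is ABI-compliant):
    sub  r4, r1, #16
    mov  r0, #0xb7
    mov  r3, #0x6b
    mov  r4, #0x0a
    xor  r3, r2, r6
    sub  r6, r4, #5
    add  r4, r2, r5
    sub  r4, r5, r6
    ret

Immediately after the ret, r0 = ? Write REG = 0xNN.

prologue: push r4 -> mem[0xb9]=0xf5, sp=0xb9
body[0] sub  r4, r1, #16 -> r4=0x83
body[1] mov  r0, #0xb7 -> r0=0xb7
body[2] mov  r3, #0x6b -> r3=0x6b
body[3] mov  r4, #0x0a -> r4=0x0a
body[4] xor  r3, r2, r6 -> r3=0xeb
body[5] sub  r6, r4, #5 -> r6=0x05
body[6] add  r4, r2, r5 -> r4=0xc2
body[7] sub  r4, r5, r6 -> r4=0x13
epilogue: pop r4=0xf5, sp=0xba
r0 is caller-saved -> body value

REG = 0xb7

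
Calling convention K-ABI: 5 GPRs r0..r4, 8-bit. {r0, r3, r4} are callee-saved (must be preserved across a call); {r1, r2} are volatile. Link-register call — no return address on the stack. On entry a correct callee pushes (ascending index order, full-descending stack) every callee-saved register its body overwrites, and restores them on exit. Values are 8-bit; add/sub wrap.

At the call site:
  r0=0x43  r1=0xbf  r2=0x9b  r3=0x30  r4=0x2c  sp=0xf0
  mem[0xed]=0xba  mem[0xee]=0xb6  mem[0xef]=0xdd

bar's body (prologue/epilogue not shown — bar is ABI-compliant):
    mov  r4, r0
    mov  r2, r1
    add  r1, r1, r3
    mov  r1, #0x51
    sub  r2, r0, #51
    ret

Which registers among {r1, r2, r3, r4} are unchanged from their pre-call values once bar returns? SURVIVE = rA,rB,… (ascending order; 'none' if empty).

prologue: push r4 → mem[0xef]=0x2c, sp=0xef
body[0] mov  r4, r0 → r4=0x43
body[1] mov  r2, r1 → r2=0xbf
body[2] add  r1, r1, r3 → r1=0xef
body[3] mov  r1, #0x51 → r1=0x51
body[4] sub  r2, r0, #51 → r2=0x10
epilogue: pop r4=0x2c, sp=0xf0
r1: caller-saved, written=True
r2: caller-saved, written=True
r3: callee-saved, written=False
r4: callee-saved, written=True

SURVIVE = r3,r4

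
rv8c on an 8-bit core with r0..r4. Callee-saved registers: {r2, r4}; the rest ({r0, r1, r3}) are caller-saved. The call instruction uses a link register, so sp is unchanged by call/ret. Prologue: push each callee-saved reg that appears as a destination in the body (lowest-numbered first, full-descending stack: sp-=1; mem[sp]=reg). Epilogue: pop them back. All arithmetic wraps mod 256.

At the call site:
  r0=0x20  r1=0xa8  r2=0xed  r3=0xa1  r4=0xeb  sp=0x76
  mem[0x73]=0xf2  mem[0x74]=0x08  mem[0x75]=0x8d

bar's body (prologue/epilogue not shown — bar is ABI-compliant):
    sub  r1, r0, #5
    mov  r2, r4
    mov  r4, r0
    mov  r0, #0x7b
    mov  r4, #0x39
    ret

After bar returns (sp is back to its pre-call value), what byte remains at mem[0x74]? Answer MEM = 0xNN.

prologue: push r2 -> mem[0x75]=0xed, sp=0x75
prologue: push r4 -> mem[0x74]=0xeb, sp=0x74
body[0] sub  r1, r0, #5 -> r1=0x1b
body[1] mov  r2, r4 -> r2=0xeb
body[2] mov  r4, r0 -> r4=0x20
body[3] mov  r0, #0x7b -> r0=0x7b
body[4] mov  r4, #0x39 -> r4=0x39
epilogue: pop r4=0xeb, sp=0x75
epilogue: pop r2=0xed, sp=0x76
prologue pushed ['r2', 'r4'] at ['0x75', '0x74']

MEM = 0xeb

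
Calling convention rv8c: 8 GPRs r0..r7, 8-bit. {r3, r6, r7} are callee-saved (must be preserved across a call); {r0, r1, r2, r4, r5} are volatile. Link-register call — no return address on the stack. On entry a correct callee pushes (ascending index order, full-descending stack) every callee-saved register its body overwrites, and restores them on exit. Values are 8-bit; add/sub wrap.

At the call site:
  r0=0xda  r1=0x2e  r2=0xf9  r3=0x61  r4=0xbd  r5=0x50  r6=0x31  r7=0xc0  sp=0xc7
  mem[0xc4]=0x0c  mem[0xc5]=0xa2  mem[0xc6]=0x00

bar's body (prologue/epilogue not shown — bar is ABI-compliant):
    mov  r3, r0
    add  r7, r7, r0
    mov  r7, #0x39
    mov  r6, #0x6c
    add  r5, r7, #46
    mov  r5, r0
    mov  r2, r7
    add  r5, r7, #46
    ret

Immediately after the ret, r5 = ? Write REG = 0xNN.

prologue: push r3 → mem[0xc6]=0x61, sp=0xc6
prologue: push r6 → mem[0xc5]=0x31, sp=0xc5
prologue: push r7 → mem[0xc4]=0xc0, sp=0xc4
body[0] mov  r3, r0 → r3=0xda
body[1] add  r7, r7, r0 → r7=0x9a
body[2] mov  r7, #0x39 → r7=0x39
body[3] mov  r6, #0x6c → r6=0x6c
body[4] add  r5, r7, #46 → r5=0x67
body[5] mov  r5, r0 → r5=0xda
body[6] mov  r2, r7 → r2=0x39
body[7] add  r5, r7, #46 → r5=0x67
epilogue: pop r7=0xc0, sp=0xc5
epilogue: pop r6=0x31, sp=0xc6
epilogue: pop r3=0x61, sp=0xc7
r5 is caller-saved → body value

REG = 0x67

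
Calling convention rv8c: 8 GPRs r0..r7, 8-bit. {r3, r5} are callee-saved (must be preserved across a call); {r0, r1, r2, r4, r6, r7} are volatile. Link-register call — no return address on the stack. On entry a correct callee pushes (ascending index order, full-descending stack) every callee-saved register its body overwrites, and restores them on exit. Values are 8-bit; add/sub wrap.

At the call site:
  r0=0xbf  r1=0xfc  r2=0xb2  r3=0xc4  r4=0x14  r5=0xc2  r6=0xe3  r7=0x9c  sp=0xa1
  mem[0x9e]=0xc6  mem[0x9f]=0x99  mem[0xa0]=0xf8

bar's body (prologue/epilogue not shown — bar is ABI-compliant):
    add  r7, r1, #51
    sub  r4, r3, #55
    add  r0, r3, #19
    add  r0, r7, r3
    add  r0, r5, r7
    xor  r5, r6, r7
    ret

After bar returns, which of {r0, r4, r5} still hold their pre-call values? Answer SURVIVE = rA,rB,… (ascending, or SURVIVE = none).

SURVIVE = r5

prologue: push r5 -> mem[0xa0]=0xc2, sp=0xa0
body[0] add  r7, r1, #51 -> r7=0x2f
body[1] sub  r4, r3, #55 -> r4=0x8d
body[2] add  r0, r3, #19 -> r0=0xd7
body[3] add  r0, r7, r3 -> r0=0xf3
body[4] add  r0, r5, r7 -> r0=0xf1
body[5] xor  r5, r6, r7 -> r5=0xcc
epilogue: pop r5=0xc2, sp=0xa1
r0: caller-saved, written=True
r4: caller-saved, written=True
r5: callee-saved, written=True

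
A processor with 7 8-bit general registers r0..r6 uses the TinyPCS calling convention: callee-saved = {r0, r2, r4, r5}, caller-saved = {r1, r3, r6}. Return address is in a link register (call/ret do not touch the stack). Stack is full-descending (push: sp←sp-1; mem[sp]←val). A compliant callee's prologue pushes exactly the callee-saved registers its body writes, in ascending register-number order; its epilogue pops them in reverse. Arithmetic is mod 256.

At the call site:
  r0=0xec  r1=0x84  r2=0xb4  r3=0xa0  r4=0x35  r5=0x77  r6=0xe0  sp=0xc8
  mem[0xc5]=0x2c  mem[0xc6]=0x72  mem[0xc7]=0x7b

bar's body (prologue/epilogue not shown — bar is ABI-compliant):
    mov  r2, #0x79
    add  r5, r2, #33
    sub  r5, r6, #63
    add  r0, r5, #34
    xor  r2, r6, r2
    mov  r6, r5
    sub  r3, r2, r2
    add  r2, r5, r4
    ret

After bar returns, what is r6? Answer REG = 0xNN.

REG = 0xa1

prologue: push r0 → mem[0xc7]=0xec, sp=0xc7
prologue: push r2 → mem[0xc6]=0xb4, sp=0xc6
prologue: push r5 → mem[0xc5]=0x77, sp=0xc5
body[0] mov  r2, #0x79 → r2=0x79
body[1] add  r5, r2, #33 → r5=0x9a
body[2] sub  r5, r6, #63 → r5=0xa1
body[3] add  r0, r5, #34 → r0=0xc3
body[4] xor  r2, r6, r2 → r2=0x99
body[5] mov  r6, r5 → r6=0xa1
body[6] sub  r3, r2, r2 → r3=0x00
body[7] add  r2, r5, r4 → r2=0xd6
epilogue: pop r5=0x77, sp=0xc6
epilogue: pop r2=0xb4, sp=0xc7
epilogue: pop r0=0xec, sp=0xc8
r6 is caller-saved → body value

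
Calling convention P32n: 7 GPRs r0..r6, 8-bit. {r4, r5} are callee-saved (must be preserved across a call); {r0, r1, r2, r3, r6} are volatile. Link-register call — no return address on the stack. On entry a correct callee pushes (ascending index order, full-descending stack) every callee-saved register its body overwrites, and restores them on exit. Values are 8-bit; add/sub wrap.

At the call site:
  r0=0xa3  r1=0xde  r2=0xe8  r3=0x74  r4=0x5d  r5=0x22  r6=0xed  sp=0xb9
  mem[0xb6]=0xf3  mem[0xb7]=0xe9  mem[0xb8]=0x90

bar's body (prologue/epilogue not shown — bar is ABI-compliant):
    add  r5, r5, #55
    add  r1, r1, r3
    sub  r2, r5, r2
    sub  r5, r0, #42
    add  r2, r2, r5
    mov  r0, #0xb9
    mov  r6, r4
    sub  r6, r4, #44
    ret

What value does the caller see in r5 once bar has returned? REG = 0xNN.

REG = 0x22

prologue: push r5 -> mem[0xb8]=0x22, sp=0xb8
body[0] add  r5, r5, #55 -> r5=0x59
body[1] add  r1, r1, r3 -> r1=0x52
body[2] sub  r2, r5, r2 -> r2=0x71
body[3] sub  r5, r0, #42 -> r5=0x79
body[4] add  r2, r2, r5 -> r2=0xea
body[5] mov  r0, #0xb9 -> r0=0xb9
body[6] mov  r6, r4 -> r6=0x5d
body[7] sub  r6, r4, #44 -> r6=0x31
epilogue: pop r5=0x22, sp=0xb9
r5 is callee-saved -> restored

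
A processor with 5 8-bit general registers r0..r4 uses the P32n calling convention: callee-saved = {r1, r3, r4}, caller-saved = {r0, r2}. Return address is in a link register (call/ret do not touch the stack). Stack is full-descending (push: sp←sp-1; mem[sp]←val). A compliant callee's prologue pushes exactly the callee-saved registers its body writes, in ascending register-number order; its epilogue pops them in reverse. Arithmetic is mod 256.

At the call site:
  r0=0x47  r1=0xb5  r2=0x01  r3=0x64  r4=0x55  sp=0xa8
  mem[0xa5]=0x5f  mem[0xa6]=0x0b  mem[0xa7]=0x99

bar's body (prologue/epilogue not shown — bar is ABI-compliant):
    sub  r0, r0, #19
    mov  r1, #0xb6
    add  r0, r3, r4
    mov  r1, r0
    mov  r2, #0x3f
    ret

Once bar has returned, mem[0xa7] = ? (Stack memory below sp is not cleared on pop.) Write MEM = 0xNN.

prologue: push r1 -> mem[0xa7]=0xb5, sp=0xa7
body[0] sub  r0, r0, #19 -> r0=0x34
body[1] mov  r1, #0xb6 -> r1=0xb6
body[2] add  r0, r3, r4 -> r0=0xb9
body[3] mov  r1, r0 -> r1=0xb9
body[4] mov  r2, #0x3f -> r2=0x3f
epilogue: pop r1=0xb5, sp=0xa8
prologue pushed ['r1'] at ['0xa7']

MEM = 0xb5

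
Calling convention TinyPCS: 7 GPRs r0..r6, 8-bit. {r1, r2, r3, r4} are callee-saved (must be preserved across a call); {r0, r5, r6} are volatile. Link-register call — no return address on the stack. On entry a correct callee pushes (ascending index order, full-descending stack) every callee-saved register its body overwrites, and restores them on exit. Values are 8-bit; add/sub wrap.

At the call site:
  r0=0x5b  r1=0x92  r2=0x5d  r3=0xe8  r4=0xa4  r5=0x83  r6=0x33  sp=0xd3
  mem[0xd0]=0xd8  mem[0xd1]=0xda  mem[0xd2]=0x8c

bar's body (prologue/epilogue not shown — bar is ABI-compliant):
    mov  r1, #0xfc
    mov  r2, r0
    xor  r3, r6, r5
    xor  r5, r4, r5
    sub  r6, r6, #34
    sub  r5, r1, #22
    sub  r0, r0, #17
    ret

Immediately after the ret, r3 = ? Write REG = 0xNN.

prologue: push r1 -> mem[0xd2]=0x92, sp=0xd2
prologue: push r2 -> mem[0xd1]=0x5d, sp=0xd1
prologue: push r3 -> mem[0xd0]=0xe8, sp=0xd0
body[0] mov  r1, #0xfc -> r1=0xfc
body[1] mov  r2, r0 -> r2=0x5b
body[2] xor  r3, r6, r5 -> r3=0xb0
body[3] xor  r5, r4, r5 -> r5=0x27
body[4] sub  r6, r6, #34 -> r6=0x11
body[5] sub  r5, r1, #22 -> r5=0xe6
body[6] sub  r0, r0, #17 -> r0=0x4a
epilogue: pop r3=0xe8, sp=0xd1
epilogue: pop r2=0x5d, sp=0xd2
epilogue: pop r1=0x92, sp=0xd3
r3 is callee-saved -> restored

REG = 0xe8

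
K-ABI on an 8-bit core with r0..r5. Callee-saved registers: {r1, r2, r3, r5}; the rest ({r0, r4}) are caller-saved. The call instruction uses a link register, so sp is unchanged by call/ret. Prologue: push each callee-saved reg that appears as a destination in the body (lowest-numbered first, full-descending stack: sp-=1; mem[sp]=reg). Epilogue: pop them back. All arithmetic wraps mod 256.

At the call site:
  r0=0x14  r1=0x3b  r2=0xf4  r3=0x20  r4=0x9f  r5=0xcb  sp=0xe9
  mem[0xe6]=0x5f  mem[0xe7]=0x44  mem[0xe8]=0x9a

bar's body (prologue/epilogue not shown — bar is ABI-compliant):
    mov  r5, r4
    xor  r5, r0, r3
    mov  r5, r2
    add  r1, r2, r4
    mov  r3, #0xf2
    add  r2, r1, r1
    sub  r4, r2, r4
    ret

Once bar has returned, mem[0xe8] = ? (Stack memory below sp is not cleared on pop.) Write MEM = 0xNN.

prologue: push r1 → mem[0xe8]=0x3b, sp=0xe8
prologue: push r2 → mem[0xe7]=0xf4, sp=0xe7
prologue: push r3 → mem[0xe6]=0x20, sp=0xe6
prologue: push r5 → mem[0xe5]=0xcb, sp=0xe5
body[0] mov  r5, r4 → r5=0x9f
body[1] xor  r5, r0, r3 → r5=0x34
body[2] mov  r5, r2 → r5=0xf4
body[3] add  r1, r2, r4 → r1=0x93
body[4] mov  r3, #0xf2 → r3=0xf2
body[5] add  r2, r1, r1 → r2=0x26
body[6] sub  r4, r2, r4 → r4=0x87
epilogue: pop r5=0xcb, sp=0xe6
epilogue: pop r3=0x20, sp=0xe7
epilogue: pop r2=0xf4, sp=0xe8
epilogue: pop r1=0x3b, sp=0xe9
prologue pushed ['r1', 'r2', 'r3', 'r5'] at ['0xe8', '0xe7', '0xe6', '0xe5']

MEM = 0x3b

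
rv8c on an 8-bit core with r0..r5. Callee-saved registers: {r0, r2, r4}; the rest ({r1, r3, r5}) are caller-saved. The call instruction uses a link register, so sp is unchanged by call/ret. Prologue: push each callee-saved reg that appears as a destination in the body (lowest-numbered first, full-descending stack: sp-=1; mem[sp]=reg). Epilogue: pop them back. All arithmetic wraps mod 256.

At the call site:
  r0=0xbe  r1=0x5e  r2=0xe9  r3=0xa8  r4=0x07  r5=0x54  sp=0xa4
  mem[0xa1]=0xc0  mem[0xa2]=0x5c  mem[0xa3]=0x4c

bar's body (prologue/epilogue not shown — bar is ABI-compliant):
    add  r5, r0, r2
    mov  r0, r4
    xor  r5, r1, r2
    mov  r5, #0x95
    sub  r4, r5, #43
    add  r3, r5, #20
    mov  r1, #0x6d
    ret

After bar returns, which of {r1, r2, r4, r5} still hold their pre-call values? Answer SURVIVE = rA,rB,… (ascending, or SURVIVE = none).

SURVIVE = r2,r4

prologue: push r0 → mem[0xa3]=0xbe, sp=0xa3
prologue: push r4 → mem[0xa2]=0x07, sp=0xa2
body[0] add  r5, r0, r2 → r5=0xa7
body[1] mov  r0, r4 → r0=0x07
body[2] xor  r5, r1, r2 → r5=0xb7
body[3] mov  r5, #0x95 → r5=0x95
body[4] sub  r4, r5, #43 → r4=0x6a
body[5] add  r3, r5, #20 → r3=0xa9
body[6] mov  r1, #0x6d → r1=0x6d
epilogue: pop r4=0x07, sp=0xa3
epilogue: pop r0=0xbe, sp=0xa4
r1: caller-saved, written=True
r2: callee-saved, written=False
r4: callee-saved, written=True
r5: caller-saved, written=True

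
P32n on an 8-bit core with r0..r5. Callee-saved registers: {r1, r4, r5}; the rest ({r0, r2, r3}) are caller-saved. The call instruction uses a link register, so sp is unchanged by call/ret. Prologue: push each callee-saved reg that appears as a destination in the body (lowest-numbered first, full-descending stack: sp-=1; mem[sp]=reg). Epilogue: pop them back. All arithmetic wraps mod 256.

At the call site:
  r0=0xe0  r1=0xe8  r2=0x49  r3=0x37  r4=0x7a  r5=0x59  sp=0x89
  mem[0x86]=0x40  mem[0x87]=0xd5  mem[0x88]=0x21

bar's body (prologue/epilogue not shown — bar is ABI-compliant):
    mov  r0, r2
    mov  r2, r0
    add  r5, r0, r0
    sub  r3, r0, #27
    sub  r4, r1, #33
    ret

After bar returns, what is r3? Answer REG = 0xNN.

prologue: push r4 -> mem[0x88]=0x7a, sp=0x88
prologue: push r5 -> mem[0x87]=0x59, sp=0x87
body[0] mov  r0, r2 -> r0=0x49
body[1] mov  r2, r0 -> r2=0x49
body[2] add  r5, r0, r0 -> r5=0x92
body[3] sub  r3, r0, #27 -> r3=0x2e
body[4] sub  r4, r1, #33 -> r4=0xc7
epilogue: pop r5=0x59, sp=0x88
epilogue: pop r4=0x7a, sp=0x89
r3 is caller-saved -> body value

REG = 0x2e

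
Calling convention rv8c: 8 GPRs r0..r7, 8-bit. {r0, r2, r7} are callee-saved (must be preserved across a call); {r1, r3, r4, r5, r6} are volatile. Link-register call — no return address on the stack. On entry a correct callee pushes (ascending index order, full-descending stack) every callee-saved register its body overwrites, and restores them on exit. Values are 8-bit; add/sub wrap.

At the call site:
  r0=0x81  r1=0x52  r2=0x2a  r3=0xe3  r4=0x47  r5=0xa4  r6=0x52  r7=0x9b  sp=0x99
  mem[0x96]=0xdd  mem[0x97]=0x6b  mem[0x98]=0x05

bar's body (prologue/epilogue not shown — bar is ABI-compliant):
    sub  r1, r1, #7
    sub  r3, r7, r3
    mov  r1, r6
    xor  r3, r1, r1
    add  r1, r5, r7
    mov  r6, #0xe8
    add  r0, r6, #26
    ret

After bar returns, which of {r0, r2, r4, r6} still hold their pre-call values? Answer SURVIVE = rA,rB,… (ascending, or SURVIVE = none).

prologue: push r0 -> mem[0x98]=0x81, sp=0x98
body[0] sub  r1, r1, #7 -> r1=0x4b
body[1] sub  r3, r7, r3 -> r3=0xb8
body[2] mov  r1, r6 -> r1=0x52
body[3] xor  r3, r1, r1 -> r3=0x00
body[4] add  r1, r5, r7 -> r1=0x3f
body[5] mov  r6, #0xe8 -> r6=0xe8
body[6] add  r0, r6, #26 -> r0=0x02
epilogue: pop r0=0x81, sp=0x99
r0: callee-saved, written=True
r2: callee-saved, written=False
r4: caller-saved, written=False
r6: caller-saved, written=True

SURVIVE = r0,r2,r4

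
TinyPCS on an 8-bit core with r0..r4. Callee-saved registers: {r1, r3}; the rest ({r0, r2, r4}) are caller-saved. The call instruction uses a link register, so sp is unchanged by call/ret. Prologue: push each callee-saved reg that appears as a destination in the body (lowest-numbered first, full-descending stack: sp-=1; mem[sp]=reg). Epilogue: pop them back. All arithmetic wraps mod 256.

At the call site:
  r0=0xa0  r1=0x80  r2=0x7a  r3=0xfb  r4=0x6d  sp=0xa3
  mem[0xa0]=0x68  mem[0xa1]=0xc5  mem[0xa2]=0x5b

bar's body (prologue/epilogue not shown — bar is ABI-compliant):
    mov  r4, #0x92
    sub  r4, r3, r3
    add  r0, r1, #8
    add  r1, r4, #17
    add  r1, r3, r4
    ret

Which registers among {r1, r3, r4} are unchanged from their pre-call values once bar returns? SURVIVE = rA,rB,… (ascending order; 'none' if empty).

SURVIVE = r1,r3

prologue: push r1 → mem[0xa2]=0x80, sp=0xa2
body[0] mov  r4, #0x92 → r4=0x92
body[1] sub  r4, r3, r3 → r4=0x00
body[2] add  r0, r1, #8 → r0=0x88
body[3] add  r1, r4, #17 → r1=0x11
body[4] add  r1, r3, r4 → r1=0xfb
epilogue: pop r1=0x80, sp=0xa3
r1: callee-saved, written=True
r3: callee-saved, written=False
r4: caller-saved, written=True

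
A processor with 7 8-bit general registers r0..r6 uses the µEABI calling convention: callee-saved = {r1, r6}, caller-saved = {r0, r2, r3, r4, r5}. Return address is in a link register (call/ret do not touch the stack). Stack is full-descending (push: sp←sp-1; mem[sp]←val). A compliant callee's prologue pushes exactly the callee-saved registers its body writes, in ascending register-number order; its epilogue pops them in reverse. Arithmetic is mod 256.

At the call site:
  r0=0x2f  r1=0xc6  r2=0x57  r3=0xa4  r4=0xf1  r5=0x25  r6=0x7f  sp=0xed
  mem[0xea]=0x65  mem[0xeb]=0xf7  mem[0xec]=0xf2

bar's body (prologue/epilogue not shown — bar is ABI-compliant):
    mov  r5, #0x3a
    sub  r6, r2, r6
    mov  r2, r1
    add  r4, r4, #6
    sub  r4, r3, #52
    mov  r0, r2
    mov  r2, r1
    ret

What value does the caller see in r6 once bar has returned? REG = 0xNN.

REG = 0x7f

prologue: push r6 -> mem[0xec]=0x7f, sp=0xec
body[0] mov  r5, #0x3a -> r5=0x3a
body[1] sub  r6, r2, r6 -> r6=0xd8
body[2] mov  r2, r1 -> r2=0xc6
body[3] add  r4, r4, #6 -> r4=0xf7
body[4] sub  r4, r3, #52 -> r4=0x70
body[5] mov  r0, r2 -> r0=0xc6
body[6] mov  r2, r1 -> r2=0xc6
epilogue: pop r6=0x7f, sp=0xed
r6 is callee-saved -> restored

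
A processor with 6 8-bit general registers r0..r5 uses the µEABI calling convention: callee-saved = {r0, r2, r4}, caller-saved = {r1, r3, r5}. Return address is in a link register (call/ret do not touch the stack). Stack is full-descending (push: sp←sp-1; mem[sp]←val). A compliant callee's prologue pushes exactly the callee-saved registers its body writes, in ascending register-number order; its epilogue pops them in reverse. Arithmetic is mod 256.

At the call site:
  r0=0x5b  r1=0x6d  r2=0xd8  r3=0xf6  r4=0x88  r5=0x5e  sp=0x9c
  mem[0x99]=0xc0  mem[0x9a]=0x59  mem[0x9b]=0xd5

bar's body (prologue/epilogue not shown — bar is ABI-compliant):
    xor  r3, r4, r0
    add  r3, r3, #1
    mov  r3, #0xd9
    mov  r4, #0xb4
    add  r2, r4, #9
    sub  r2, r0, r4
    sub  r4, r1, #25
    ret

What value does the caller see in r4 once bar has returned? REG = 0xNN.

REG = 0x88

prologue: push r2 -> mem[0x9b]=0xd8, sp=0x9b
prologue: push r4 -> mem[0x9a]=0x88, sp=0x9a
body[0] xor  r3, r4, r0 -> r3=0xd3
body[1] add  r3, r3, #1 -> r3=0xd4
body[2] mov  r3, #0xd9 -> r3=0xd9
body[3] mov  r4, #0xb4 -> r4=0xb4
body[4] add  r2, r4, #9 -> r2=0xbd
body[5] sub  r2, r0, r4 -> r2=0xa7
body[6] sub  r4, r1, #25 -> r4=0x54
epilogue: pop r4=0x88, sp=0x9b
epilogue: pop r2=0xd8, sp=0x9c
r4 is callee-saved -> restored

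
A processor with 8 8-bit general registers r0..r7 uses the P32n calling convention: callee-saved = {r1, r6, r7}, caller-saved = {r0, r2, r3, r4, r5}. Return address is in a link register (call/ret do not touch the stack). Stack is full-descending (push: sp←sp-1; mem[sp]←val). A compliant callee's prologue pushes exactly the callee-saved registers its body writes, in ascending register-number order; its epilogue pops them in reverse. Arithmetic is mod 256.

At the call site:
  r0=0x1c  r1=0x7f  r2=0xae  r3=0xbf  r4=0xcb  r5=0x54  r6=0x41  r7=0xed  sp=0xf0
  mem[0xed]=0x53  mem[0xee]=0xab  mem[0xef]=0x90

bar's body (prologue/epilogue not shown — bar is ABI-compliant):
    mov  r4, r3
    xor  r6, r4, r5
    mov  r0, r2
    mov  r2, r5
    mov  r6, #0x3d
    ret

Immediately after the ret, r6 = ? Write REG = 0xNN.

REG = 0x41

prologue: push r6 -> mem[0xef]=0x41, sp=0xef
body[0] mov  r4, r3 -> r4=0xbf
body[1] xor  r6, r4, r5 -> r6=0xeb
body[2] mov  r0, r2 -> r0=0xae
body[3] mov  r2, r5 -> r2=0x54
body[4] mov  r6, #0x3d -> r6=0x3d
epilogue: pop r6=0x41, sp=0xf0
r6 is callee-saved -> restored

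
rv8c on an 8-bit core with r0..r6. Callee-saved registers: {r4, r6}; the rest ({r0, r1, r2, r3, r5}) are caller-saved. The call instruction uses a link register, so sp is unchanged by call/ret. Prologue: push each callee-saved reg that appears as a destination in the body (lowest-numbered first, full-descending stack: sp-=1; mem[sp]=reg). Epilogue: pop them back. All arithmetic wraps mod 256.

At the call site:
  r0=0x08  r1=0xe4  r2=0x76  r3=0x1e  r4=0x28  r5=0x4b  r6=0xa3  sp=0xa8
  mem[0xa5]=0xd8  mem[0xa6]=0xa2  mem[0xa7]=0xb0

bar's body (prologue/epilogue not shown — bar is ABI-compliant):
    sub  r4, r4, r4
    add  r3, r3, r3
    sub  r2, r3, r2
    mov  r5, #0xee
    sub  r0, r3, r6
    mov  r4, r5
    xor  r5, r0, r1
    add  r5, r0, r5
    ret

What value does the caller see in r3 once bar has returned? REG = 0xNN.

prologue: push r4 -> mem[0xa7]=0x28, sp=0xa7
body[0] sub  r4, r4, r4 -> r4=0x00
body[1] add  r3, r3, r3 -> r3=0x3c
body[2] sub  r2, r3, r2 -> r2=0xc6
body[3] mov  r5, #0xee -> r5=0xee
body[4] sub  r0, r3, r6 -> r0=0x99
body[5] mov  r4, r5 -> r4=0xee
body[6] xor  r5, r0, r1 -> r5=0x7d
body[7] add  r5, r0, r5 -> r5=0x16
epilogue: pop r4=0x28, sp=0xa8
r3 is caller-saved -> body value

REG = 0x3c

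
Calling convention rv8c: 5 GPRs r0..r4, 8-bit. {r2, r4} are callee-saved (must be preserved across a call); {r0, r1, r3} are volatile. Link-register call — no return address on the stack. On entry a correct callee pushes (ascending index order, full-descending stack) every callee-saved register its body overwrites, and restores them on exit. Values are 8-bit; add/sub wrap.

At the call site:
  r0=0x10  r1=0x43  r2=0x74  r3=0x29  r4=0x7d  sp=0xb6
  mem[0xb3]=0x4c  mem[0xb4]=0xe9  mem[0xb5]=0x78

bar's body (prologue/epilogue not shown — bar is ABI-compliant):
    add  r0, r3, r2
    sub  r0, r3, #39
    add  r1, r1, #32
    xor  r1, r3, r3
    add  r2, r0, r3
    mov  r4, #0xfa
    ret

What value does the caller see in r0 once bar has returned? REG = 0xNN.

REG = 0x02

prologue: push r2 -> mem[0xb5]=0x74, sp=0xb5
prologue: push r4 -> mem[0xb4]=0x7d, sp=0xb4
body[0] add  r0, r3, r2 -> r0=0x9d
body[1] sub  r0, r3, #39 -> r0=0x02
body[2] add  r1, r1, #32 -> r1=0x63
body[3] xor  r1, r3, r3 -> r1=0x00
body[4] add  r2, r0, r3 -> r2=0x2b
body[5] mov  r4, #0xfa -> r4=0xfa
epilogue: pop r4=0x7d, sp=0xb5
epilogue: pop r2=0x74, sp=0xb6
r0 is caller-saved -> body value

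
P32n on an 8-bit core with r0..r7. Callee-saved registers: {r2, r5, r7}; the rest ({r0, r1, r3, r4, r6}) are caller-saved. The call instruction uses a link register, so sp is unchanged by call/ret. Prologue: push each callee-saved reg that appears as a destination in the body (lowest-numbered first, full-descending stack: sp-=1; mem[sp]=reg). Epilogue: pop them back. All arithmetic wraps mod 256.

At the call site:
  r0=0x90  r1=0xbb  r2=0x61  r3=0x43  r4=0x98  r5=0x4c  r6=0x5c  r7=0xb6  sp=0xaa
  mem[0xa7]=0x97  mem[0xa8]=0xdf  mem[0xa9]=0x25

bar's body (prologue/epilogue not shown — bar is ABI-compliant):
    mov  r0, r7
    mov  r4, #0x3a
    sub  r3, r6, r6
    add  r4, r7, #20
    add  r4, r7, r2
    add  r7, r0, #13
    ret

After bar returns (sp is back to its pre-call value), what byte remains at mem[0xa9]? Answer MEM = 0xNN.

prologue: push r7 → mem[0xa9]=0xb6, sp=0xa9
body[0] mov  r0, r7 → r0=0xb6
body[1] mov  r4, #0x3a → r4=0x3a
body[2] sub  r3, r6, r6 → r3=0x00
body[3] add  r4, r7, #20 → r4=0xca
body[4] add  r4, r7, r2 → r4=0x17
body[5] add  r7, r0, #13 → r7=0xc3
epilogue: pop r7=0xb6, sp=0xaa
prologue pushed ['r7'] at ['0xa9']

MEM = 0xb6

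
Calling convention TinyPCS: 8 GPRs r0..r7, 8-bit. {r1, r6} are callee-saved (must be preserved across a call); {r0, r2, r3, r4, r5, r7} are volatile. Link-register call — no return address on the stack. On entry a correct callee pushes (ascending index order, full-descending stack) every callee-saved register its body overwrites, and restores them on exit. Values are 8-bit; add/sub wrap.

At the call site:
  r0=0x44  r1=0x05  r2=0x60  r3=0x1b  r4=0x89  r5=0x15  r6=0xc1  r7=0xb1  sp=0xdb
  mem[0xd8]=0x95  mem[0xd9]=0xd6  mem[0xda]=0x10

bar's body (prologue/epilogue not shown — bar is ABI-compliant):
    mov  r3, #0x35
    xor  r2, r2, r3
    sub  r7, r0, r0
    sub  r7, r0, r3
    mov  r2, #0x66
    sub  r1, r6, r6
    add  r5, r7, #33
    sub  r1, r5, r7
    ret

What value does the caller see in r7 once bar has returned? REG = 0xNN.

REG = 0x0f

prologue: push r1 -> mem[0xda]=0x05, sp=0xda
body[0] mov  r3, #0x35 -> r3=0x35
body[1] xor  r2, r2, r3 -> r2=0x55
body[2] sub  r7, r0, r0 -> r7=0x00
body[3] sub  r7, r0, r3 -> r7=0x0f
body[4] mov  r2, #0x66 -> r2=0x66
body[5] sub  r1, r6, r6 -> r1=0x00
body[6] add  r5, r7, #33 -> r5=0x30
body[7] sub  r1, r5, r7 -> r1=0x21
epilogue: pop r1=0x05, sp=0xdb
r7 is caller-saved -> body value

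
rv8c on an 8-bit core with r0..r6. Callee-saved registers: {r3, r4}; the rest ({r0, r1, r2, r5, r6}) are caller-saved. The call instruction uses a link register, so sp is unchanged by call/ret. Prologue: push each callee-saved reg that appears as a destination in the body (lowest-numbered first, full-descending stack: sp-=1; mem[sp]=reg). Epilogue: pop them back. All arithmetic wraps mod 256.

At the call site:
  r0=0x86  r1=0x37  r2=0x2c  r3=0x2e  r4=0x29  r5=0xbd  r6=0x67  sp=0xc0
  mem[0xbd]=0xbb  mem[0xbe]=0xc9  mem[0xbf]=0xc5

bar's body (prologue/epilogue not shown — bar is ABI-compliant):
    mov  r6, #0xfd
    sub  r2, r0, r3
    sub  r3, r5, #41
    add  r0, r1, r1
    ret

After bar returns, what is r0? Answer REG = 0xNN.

prologue: push r3 → mem[0xbf]=0x2e, sp=0xbf
body[0] mov  r6, #0xfd → r6=0xfd
body[1] sub  r2, r0, r3 → r2=0x58
body[2] sub  r3, r5, #41 → r3=0x94
body[3] add  r0, r1, r1 → r0=0x6e
epilogue: pop r3=0x2e, sp=0xc0
r0 is caller-saved → body value

REG = 0x6e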